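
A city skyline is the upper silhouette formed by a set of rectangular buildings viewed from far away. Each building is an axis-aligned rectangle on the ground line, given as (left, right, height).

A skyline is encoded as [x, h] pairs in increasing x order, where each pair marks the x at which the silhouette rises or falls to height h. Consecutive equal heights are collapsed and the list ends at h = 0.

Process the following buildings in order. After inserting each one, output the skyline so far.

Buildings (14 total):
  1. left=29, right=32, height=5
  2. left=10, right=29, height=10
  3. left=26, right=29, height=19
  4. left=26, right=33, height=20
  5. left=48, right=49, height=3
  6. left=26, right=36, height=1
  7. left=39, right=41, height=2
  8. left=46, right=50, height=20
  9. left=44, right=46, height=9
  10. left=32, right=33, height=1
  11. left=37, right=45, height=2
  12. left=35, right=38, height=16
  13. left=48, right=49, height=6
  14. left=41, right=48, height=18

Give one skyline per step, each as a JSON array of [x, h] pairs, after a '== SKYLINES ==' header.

== SKYLINES ==
[[29,5],[32,0]]
[[10,10],[29,5],[32,0]]
[[10,10],[26,19],[29,5],[32,0]]
[[10,10],[26,20],[33,0]]
[[10,10],[26,20],[33,0],[48,3],[49,0]]
[[10,10],[26,20],[33,1],[36,0],[48,3],[49,0]]
[[10,10],[26,20],[33,1],[36,0],[39,2],[41,0],[48,3],[49,0]]
[[10,10],[26,20],[33,1],[36,0],[39,2],[41,0],[46,20],[50,0]]
[[10,10],[26,20],[33,1],[36,0],[39,2],[41,0],[44,9],[46,20],[50,0]]
[[10,10],[26,20],[33,1],[36,0],[39,2],[41,0],[44,9],[46,20],[50,0]]
[[10,10],[26,20],[33,1],[36,0],[37,2],[44,9],[46,20],[50,0]]
[[10,10],[26,20],[33,1],[35,16],[38,2],[44,9],[46,20],[50,0]]
[[10,10],[26,20],[33,1],[35,16],[38,2],[44,9],[46,20],[50,0]]
[[10,10],[26,20],[33,1],[35,16],[38,2],[41,18],[46,20],[50,0]]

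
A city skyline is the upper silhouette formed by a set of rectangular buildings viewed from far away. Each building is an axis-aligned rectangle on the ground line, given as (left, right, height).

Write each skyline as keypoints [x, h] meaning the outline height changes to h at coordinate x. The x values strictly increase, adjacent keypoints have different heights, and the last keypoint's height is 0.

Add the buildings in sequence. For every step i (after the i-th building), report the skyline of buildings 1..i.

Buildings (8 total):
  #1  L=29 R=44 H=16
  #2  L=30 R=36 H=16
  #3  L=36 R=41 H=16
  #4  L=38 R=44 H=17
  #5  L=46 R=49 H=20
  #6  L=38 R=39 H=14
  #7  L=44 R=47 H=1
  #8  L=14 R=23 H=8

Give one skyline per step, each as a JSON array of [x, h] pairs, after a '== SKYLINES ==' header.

== SKYLINES ==
[[29,16],[44,0]]
[[29,16],[44,0]]
[[29,16],[44,0]]
[[29,16],[38,17],[44,0]]
[[29,16],[38,17],[44,0],[46,20],[49,0]]
[[29,16],[38,17],[44,0],[46,20],[49,0]]
[[29,16],[38,17],[44,1],[46,20],[49,0]]
[[14,8],[23,0],[29,16],[38,17],[44,1],[46,20],[49,0]]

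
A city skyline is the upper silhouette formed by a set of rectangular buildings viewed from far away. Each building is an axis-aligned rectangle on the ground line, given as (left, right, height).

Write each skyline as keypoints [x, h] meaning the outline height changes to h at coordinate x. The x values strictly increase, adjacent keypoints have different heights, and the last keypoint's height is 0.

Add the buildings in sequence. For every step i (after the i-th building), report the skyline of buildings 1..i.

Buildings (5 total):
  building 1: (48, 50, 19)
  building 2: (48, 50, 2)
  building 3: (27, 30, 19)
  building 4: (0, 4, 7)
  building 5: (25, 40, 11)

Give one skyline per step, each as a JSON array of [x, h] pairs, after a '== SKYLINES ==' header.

== SKYLINES ==
[[48,19],[50,0]]
[[48,19],[50,0]]
[[27,19],[30,0],[48,19],[50,0]]
[[0,7],[4,0],[27,19],[30,0],[48,19],[50,0]]
[[0,7],[4,0],[25,11],[27,19],[30,11],[40,0],[48,19],[50,0]]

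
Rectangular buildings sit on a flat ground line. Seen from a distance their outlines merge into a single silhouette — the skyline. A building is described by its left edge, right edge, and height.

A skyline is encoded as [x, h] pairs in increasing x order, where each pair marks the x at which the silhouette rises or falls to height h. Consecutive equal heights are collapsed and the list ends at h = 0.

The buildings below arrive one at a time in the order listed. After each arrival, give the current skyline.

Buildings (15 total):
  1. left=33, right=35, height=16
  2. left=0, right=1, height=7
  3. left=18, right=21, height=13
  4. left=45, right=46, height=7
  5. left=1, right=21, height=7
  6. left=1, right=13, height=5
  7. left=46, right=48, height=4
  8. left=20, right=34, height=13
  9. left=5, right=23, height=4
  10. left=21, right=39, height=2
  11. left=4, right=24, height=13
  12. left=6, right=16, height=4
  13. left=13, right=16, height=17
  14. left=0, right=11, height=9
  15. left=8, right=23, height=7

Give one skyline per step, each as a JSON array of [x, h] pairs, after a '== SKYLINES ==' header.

== SKYLINES ==
[[33,16],[35,0]]
[[0,7],[1,0],[33,16],[35,0]]
[[0,7],[1,0],[18,13],[21,0],[33,16],[35,0]]
[[0,7],[1,0],[18,13],[21,0],[33,16],[35,0],[45,7],[46,0]]
[[0,7],[18,13],[21,0],[33,16],[35,0],[45,7],[46,0]]
[[0,7],[18,13],[21,0],[33,16],[35,0],[45,7],[46,0]]
[[0,7],[18,13],[21,0],[33,16],[35,0],[45,7],[46,4],[48,0]]
[[0,7],[18,13],[33,16],[35,0],[45,7],[46,4],[48,0]]
[[0,7],[18,13],[33,16],[35,0],[45,7],[46,4],[48,0]]
[[0,7],[18,13],[33,16],[35,2],[39,0],[45,7],[46,4],[48,0]]
[[0,7],[4,13],[33,16],[35,2],[39,0],[45,7],[46,4],[48,0]]
[[0,7],[4,13],[33,16],[35,2],[39,0],[45,7],[46,4],[48,0]]
[[0,7],[4,13],[13,17],[16,13],[33,16],[35,2],[39,0],[45,7],[46,4],[48,0]]
[[0,9],[4,13],[13,17],[16,13],[33,16],[35,2],[39,0],[45,7],[46,4],[48,0]]
[[0,9],[4,13],[13,17],[16,13],[33,16],[35,2],[39,0],[45,7],[46,4],[48,0]]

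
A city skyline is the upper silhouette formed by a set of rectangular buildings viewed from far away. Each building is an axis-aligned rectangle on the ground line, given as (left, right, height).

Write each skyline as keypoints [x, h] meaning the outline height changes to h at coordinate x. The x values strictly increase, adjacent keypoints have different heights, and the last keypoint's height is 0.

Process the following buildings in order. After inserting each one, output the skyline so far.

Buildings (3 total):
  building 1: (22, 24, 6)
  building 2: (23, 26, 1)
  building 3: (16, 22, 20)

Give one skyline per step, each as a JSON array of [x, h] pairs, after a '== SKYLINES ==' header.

== SKYLINES ==
[[22,6],[24,0]]
[[22,6],[24,1],[26,0]]
[[16,20],[22,6],[24,1],[26,0]]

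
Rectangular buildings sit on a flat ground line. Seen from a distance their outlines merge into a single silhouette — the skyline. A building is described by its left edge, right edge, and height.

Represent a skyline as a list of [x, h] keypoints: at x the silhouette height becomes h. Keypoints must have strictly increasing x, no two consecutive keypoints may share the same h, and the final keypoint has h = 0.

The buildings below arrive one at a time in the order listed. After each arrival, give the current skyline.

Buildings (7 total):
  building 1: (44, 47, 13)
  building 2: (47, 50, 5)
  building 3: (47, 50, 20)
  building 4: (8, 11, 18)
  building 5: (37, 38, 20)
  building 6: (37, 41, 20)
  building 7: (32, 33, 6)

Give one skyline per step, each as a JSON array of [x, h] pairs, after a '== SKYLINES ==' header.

== SKYLINES ==
[[44,13],[47,0]]
[[44,13],[47,5],[50,0]]
[[44,13],[47,20],[50,0]]
[[8,18],[11,0],[44,13],[47,20],[50,0]]
[[8,18],[11,0],[37,20],[38,0],[44,13],[47,20],[50,0]]
[[8,18],[11,0],[37,20],[41,0],[44,13],[47,20],[50,0]]
[[8,18],[11,0],[32,6],[33,0],[37,20],[41,0],[44,13],[47,20],[50,0]]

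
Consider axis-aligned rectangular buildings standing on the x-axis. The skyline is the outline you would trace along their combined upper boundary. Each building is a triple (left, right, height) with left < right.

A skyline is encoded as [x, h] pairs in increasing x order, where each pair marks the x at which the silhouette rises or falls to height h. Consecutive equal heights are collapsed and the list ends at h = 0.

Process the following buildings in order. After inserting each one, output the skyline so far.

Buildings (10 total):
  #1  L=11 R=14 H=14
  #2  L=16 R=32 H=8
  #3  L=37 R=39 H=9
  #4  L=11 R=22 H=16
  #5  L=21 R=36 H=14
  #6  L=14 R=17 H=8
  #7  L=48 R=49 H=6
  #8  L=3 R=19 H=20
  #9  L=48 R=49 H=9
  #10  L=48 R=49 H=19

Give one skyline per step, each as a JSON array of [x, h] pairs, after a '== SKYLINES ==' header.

== SKYLINES ==
[[11,14],[14,0]]
[[11,14],[14,0],[16,8],[32,0]]
[[11,14],[14,0],[16,8],[32,0],[37,9],[39,0]]
[[11,16],[22,8],[32,0],[37,9],[39,0]]
[[11,16],[22,14],[36,0],[37,9],[39,0]]
[[11,16],[22,14],[36,0],[37,9],[39,0]]
[[11,16],[22,14],[36,0],[37,9],[39,0],[48,6],[49,0]]
[[3,20],[19,16],[22,14],[36,0],[37,9],[39,0],[48,6],[49,0]]
[[3,20],[19,16],[22,14],[36,0],[37,9],[39,0],[48,9],[49,0]]
[[3,20],[19,16],[22,14],[36,0],[37,9],[39,0],[48,19],[49,0]]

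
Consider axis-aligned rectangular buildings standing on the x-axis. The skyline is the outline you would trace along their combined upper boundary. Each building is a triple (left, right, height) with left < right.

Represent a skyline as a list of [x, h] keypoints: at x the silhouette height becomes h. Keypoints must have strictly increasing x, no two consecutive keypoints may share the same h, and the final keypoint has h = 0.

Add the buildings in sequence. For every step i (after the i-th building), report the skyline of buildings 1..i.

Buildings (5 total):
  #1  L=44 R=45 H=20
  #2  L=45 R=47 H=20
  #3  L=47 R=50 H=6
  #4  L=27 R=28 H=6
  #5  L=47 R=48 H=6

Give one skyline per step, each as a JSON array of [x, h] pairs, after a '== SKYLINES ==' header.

== SKYLINES ==
[[44,20],[45,0]]
[[44,20],[47,0]]
[[44,20],[47,6],[50,0]]
[[27,6],[28,0],[44,20],[47,6],[50,0]]
[[27,6],[28,0],[44,20],[47,6],[50,0]]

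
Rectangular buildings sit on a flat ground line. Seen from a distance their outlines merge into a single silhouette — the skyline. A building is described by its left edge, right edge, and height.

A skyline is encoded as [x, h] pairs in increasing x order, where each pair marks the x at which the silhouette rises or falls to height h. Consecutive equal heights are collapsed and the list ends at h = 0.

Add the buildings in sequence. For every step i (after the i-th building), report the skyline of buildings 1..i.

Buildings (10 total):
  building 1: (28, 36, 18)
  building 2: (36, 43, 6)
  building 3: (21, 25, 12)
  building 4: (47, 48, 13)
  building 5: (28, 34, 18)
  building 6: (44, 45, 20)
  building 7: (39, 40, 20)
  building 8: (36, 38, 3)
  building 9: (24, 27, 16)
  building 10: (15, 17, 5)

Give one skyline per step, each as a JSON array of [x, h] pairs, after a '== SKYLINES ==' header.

== SKYLINES ==
[[28,18],[36,0]]
[[28,18],[36,6],[43,0]]
[[21,12],[25,0],[28,18],[36,6],[43,0]]
[[21,12],[25,0],[28,18],[36,6],[43,0],[47,13],[48,0]]
[[21,12],[25,0],[28,18],[36,6],[43,0],[47,13],[48,0]]
[[21,12],[25,0],[28,18],[36,6],[43,0],[44,20],[45,0],[47,13],[48,0]]
[[21,12],[25,0],[28,18],[36,6],[39,20],[40,6],[43,0],[44,20],[45,0],[47,13],[48,0]]
[[21,12],[25,0],[28,18],[36,6],[39,20],[40,6],[43,0],[44,20],[45,0],[47,13],[48,0]]
[[21,12],[24,16],[27,0],[28,18],[36,6],[39,20],[40,6],[43,0],[44,20],[45,0],[47,13],[48,0]]
[[15,5],[17,0],[21,12],[24,16],[27,0],[28,18],[36,6],[39,20],[40,6],[43,0],[44,20],[45,0],[47,13],[48,0]]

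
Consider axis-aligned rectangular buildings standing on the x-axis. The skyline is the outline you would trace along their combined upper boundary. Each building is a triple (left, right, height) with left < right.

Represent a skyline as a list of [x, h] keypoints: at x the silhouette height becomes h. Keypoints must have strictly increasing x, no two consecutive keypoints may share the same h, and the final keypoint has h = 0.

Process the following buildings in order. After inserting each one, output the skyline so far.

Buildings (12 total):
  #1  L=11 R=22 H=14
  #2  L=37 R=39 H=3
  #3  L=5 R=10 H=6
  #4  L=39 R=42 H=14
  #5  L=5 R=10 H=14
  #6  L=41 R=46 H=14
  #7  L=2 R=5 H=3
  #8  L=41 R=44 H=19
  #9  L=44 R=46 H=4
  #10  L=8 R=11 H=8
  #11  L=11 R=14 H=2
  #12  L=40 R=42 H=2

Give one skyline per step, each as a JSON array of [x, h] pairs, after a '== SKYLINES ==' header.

== SKYLINES ==
[[11,14],[22,0]]
[[11,14],[22,0],[37,3],[39,0]]
[[5,6],[10,0],[11,14],[22,0],[37,3],[39,0]]
[[5,6],[10,0],[11,14],[22,0],[37,3],[39,14],[42,0]]
[[5,14],[10,0],[11,14],[22,0],[37,3],[39,14],[42,0]]
[[5,14],[10,0],[11,14],[22,0],[37,3],[39,14],[46,0]]
[[2,3],[5,14],[10,0],[11,14],[22,0],[37,3],[39,14],[46,0]]
[[2,3],[5,14],[10,0],[11,14],[22,0],[37,3],[39,14],[41,19],[44,14],[46,0]]
[[2,3],[5,14],[10,0],[11,14],[22,0],[37,3],[39,14],[41,19],[44,14],[46,0]]
[[2,3],[5,14],[10,8],[11,14],[22,0],[37,3],[39,14],[41,19],[44,14],[46,0]]
[[2,3],[5,14],[10,8],[11,14],[22,0],[37,3],[39,14],[41,19],[44,14],[46,0]]
[[2,3],[5,14],[10,8],[11,14],[22,0],[37,3],[39,14],[41,19],[44,14],[46,0]]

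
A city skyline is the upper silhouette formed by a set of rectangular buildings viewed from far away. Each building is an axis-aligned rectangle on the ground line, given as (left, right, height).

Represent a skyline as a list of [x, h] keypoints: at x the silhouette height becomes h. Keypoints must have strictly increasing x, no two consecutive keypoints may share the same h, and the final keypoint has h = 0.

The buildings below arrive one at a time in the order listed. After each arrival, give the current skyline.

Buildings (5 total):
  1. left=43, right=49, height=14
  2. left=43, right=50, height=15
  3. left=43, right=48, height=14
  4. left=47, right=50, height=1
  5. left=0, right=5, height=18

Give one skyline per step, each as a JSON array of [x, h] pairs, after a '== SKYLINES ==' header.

== SKYLINES ==
[[43,14],[49,0]]
[[43,15],[50,0]]
[[43,15],[50,0]]
[[43,15],[50,0]]
[[0,18],[5,0],[43,15],[50,0]]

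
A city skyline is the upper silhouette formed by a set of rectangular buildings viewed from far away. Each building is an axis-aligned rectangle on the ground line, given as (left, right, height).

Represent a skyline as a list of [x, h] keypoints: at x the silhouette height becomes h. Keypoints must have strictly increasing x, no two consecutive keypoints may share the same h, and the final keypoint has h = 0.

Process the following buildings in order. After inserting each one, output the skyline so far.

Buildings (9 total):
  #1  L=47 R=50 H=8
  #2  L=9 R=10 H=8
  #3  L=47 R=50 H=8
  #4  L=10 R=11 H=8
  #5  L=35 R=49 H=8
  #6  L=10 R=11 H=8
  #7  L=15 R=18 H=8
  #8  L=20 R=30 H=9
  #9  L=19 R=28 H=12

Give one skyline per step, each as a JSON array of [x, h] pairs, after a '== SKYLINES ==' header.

== SKYLINES ==
[[47,8],[50,0]]
[[9,8],[10,0],[47,8],[50,0]]
[[9,8],[10,0],[47,8],[50,0]]
[[9,8],[11,0],[47,8],[50,0]]
[[9,8],[11,0],[35,8],[50,0]]
[[9,8],[11,0],[35,8],[50,0]]
[[9,8],[11,0],[15,8],[18,0],[35,8],[50,0]]
[[9,8],[11,0],[15,8],[18,0],[20,9],[30,0],[35,8],[50,0]]
[[9,8],[11,0],[15,8],[18,0],[19,12],[28,9],[30,0],[35,8],[50,0]]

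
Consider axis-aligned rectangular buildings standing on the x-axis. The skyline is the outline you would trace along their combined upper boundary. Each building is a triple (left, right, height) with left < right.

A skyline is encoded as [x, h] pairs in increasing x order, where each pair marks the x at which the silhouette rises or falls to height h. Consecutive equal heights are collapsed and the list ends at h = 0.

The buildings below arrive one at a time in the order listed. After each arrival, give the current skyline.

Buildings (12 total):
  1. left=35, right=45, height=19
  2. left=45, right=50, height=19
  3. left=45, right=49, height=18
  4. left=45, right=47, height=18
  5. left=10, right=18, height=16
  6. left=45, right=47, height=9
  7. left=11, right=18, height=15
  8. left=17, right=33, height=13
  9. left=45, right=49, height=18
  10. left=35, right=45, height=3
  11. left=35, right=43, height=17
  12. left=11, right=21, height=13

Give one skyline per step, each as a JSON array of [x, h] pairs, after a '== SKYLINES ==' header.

== SKYLINES ==
[[35,19],[45,0]]
[[35,19],[50,0]]
[[35,19],[50,0]]
[[35,19],[50,0]]
[[10,16],[18,0],[35,19],[50,0]]
[[10,16],[18,0],[35,19],[50,0]]
[[10,16],[18,0],[35,19],[50,0]]
[[10,16],[18,13],[33,0],[35,19],[50,0]]
[[10,16],[18,13],[33,0],[35,19],[50,0]]
[[10,16],[18,13],[33,0],[35,19],[50,0]]
[[10,16],[18,13],[33,0],[35,19],[50,0]]
[[10,16],[18,13],[33,0],[35,19],[50,0]]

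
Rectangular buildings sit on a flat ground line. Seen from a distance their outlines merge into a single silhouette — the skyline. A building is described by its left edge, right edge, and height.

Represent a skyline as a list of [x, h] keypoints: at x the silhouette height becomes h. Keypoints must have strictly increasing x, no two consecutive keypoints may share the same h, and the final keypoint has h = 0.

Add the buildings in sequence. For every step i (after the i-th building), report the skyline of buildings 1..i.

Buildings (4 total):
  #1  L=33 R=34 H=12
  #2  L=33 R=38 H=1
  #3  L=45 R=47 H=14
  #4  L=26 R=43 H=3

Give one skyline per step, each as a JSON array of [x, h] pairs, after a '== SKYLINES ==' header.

== SKYLINES ==
[[33,12],[34,0]]
[[33,12],[34,1],[38,0]]
[[33,12],[34,1],[38,0],[45,14],[47,0]]
[[26,3],[33,12],[34,3],[43,0],[45,14],[47,0]]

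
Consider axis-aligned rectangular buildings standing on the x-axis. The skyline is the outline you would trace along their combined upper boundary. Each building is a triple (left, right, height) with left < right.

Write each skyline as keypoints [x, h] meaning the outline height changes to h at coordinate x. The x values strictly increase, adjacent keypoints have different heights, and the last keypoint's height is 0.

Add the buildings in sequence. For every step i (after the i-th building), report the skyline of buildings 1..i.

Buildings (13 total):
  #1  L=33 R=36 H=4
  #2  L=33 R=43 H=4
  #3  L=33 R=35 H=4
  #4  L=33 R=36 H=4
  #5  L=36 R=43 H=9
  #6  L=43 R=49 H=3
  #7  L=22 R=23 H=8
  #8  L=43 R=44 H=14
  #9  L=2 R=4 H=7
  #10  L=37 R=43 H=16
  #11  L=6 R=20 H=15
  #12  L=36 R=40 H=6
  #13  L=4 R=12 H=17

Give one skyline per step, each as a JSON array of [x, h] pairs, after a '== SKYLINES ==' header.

== SKYLINES ==
[[33,4],[36,0]]
[[33,4],[43,0]]
[[33,4],[43,0]]
[[33,4],[43,0]]
[[33,4],[36,9],[43,0]]
[[33,4],[36,9],[43,3],[49,0]]
[[22,8],[23,0],[33,4],[36,9],[43,3],[49,0]]
[[22,8],[23,0],[33,4],[36,9],[43,14],[44,3],[49,0]]
[[2,7],[4,0],[22,8],[23,0],[33,4],[36,9],[43,14],[44,3],[49,0]]
[[2,7],[4,0],[22,8],[23,0],[33,4],[36,9],[37,16],[43,14],[44,3],[49,0]]
[[2,7],[4,0],[6,15],[20,0],[22,8],[23,0],[33,4],[36,9],[37,16],[43,14],[44,3],[49,0]]
[[2,7],[4,0],[6,15],[20,0],[22,8],[23,0],[33,4],[36,9],[37,16],[43,14],[44,3],[49,0]]
[[2,7],[4,17],[12,15],[20,0],[22,8],[23,0],[33,4],[36,9],[37,16],[43,14],[44,3],[49,0]]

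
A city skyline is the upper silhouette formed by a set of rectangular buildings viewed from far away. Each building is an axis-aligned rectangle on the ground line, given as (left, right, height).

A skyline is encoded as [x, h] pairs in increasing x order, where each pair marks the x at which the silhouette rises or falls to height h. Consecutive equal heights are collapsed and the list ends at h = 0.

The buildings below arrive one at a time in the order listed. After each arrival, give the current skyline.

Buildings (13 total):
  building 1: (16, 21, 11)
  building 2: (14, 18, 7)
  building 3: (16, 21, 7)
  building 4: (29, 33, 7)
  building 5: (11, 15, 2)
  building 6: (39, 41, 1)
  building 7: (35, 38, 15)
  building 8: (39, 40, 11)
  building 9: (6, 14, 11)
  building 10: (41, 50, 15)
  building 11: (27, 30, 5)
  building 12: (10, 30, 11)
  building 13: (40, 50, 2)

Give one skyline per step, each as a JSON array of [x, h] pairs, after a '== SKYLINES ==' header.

== SKYLINES ==
[[16,11],[21,0]]
[[14,7],[16,11],[21,0]]
[[14,7],[16,11],[21,0]]
[[14,7],[16,11],[21,0],[29,7],[33,0]]
[[11,2],[14,7],[16,11],[21,0],[29,7],[33,0]]
[[11,2],[14,7],[16,11],[21,0],[29,7],[33,0],[39,1],[41,0]]
[[11,2],[14,7],[16,11],[21,0],[29,7],[33,0],[35,15],[38,0],[39,1],[41,0]]
[[11,2],[14,7],[16,11],[21,0],[29,7],[33,0],[35,15],[38,0],[39,11],[40,1],[41,0]]
[[6,11],[14,7],[16,11],[21,0],[29,7],[33,0],[35,15],[38,0],[39,11],[40,1],[41,0]]
[[6,11],[14,7],[16,11],[21,0],[29,7],[33,0],[35,15],[38,0],[39,11],[40,1],[41,15],[50,0]]
[[6,11],[14,7],[16,11],[21,0],[27,5],[29,7],[33,0],[35,15],[38,0],[39,11],[40,1],[41,15],[50,0]]
[[6,11],[30,7],[33,0],[35,15],[38,0],[39,11],[40,1],[41,15],[50,0]]
[[6,11],[30,7],[33,0],[35,15],[38,0],[39,11],[40,2],[41,15],[50,0]]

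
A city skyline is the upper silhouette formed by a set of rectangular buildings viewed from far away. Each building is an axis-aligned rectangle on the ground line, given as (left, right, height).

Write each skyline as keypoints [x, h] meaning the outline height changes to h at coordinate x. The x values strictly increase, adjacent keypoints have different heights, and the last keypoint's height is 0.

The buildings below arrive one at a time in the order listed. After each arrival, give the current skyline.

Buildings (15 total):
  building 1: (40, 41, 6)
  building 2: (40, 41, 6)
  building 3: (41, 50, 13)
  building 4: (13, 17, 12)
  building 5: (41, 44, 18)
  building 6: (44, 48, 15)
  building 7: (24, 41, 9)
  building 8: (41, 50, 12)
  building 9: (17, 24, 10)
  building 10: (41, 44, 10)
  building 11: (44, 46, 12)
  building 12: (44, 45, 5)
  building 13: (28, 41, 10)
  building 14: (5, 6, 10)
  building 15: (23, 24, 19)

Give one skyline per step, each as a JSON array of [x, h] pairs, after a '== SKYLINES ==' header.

== SKYLINES ==
[[40,6],[41,0]]
[[40,6],[41,0]]
[[40,6],[41,13],[50,0]]
[[13,12],[17,0],[40,6],[41,13],[50,0]]
[[13,12],[17,0],[40,6],[41,18],[44,13],[50,0]]
[[13,12],[17,0],[40,6],[41,18],[44,15],[48,13],[50,0]]
[[13,12],[17,0],[24,9],[41,18],[44,15],[48,13],[50,0]]
[[13,12],[17,0],[24,9],[41,18],[44,15],[48,13],[50,0]]
[[13,12],[17,10],[24,9],[41,18],[44,15],[48,13],[50,0]]
[[13,12],[17,10],[24,9],[41,18],[44,15],[48,13],[50,0]]
[[13,12],[17,10],[24,9],[41,18],[44,15],[48,13],[50,0]]
[[13,12],[17,10],[24,9],[41,18],[44,15],[48,13],[50,0]]
[[13,12],[17,10],[24,9],[28,10],[41,18],[44,15],[48,13],[50,0]]
[[5,10],[6,0],[13,12],[17,10],[24,9],[28,10],[41,18],[44,15],[48,13],[50,0]]
[[5,10],[6,0],[13,12],[17,10],[23,19],[24,9],[28,10],[41,18],[44,15],[48,13],[50,0]]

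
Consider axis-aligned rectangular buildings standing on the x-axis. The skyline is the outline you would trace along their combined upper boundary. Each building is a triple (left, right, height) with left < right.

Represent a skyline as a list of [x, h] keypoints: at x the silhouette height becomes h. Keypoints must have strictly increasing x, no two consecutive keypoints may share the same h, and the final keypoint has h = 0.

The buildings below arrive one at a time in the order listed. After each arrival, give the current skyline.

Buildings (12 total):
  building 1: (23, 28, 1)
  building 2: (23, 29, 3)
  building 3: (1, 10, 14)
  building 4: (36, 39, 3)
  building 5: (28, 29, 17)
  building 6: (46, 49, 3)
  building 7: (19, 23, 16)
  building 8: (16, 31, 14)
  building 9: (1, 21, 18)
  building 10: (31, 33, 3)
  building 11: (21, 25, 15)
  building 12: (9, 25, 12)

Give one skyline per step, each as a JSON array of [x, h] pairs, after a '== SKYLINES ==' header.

== SKYLINES ==
[[23,1],[28,0]]
[[23,3],[29,0]]
[[1,14],[10,0],[23,3],[29,0]]
[[1,14],[10,0],[23,3],[29,0],[36,3],[39,0]]
[[1,14],[10,0],[23,3],[28,17],[29,0],[36,3],[39,0]]
[[1,14],[10,0],[23,3],[28,17],[29,0],[36,3],[39,0],[46,3],[49,0]]
[[1,14],[10,0],[19,16],[23,3],[28,17],[29,0],[36,3],[39,0],[46,3],[49,0]]
[[1,14],[10,0],[16,14],[19,16],[23,14],[28,17],[29,14],[31,0],[36,3],[39,0],[46,3],[49,0]]
[[1,18],[21,16],[23,14],[28,17],[29,14],[31,0],[36,3],[39,0],[46,3],[49,0]]
[[1,18],[21,16],[23,14],[28,17],[29,14],[31,3],[33,0],[36,3],[39,0],[46,3],[49,0]]
[[1,18],[21,16],[23,15],[25,14],[28,17],[29,14],[31,3],[33,0],[36,3],[39,0],[46,3],[49,0]]
[[1,18],[21,16],[23,15],[25,14],[28,17],[29,14],[31,3],[33,0],[36,3],[39,0],[46,3],[49,0]]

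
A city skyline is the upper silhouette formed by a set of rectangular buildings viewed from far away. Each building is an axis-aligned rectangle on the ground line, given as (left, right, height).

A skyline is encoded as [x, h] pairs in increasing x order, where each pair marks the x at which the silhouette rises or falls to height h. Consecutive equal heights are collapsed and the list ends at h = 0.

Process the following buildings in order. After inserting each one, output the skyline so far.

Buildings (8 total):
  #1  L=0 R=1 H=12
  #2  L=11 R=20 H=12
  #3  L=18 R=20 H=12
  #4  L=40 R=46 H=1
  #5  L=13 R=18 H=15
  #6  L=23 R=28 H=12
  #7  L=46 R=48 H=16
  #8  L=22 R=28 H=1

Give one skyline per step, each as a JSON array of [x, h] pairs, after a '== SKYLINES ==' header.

== SKYLINES ==
[[0,12],[1,0]]
[[0,12],[1,0],[11,12],[20,0]]
[[0,12],[1,0],[11,12],[20,0]]
[[0,12],[1,0],[11,12],[20,0],[40,1],[46,0]]
[[0,12],[1,0],[11,12],[13,15],[18,12],[20,0],[40,1],[46,0]]
[[0,12],[1,0],[11,12],[13,15],[18,12],[20,0],[23,12],[28,0],[40,1],[46,0]]
[[0,12],[1,0],[11,12],[13,15],[18,12],[20,0],[23,12],[28,0],[40,1],[46,16],[48,0]]
[[0,12],[1,0],[11,12],[13,15],[18,12],[20,0],[22,1],[23,12],[28,0],[40,1],[46,16],[48,0]]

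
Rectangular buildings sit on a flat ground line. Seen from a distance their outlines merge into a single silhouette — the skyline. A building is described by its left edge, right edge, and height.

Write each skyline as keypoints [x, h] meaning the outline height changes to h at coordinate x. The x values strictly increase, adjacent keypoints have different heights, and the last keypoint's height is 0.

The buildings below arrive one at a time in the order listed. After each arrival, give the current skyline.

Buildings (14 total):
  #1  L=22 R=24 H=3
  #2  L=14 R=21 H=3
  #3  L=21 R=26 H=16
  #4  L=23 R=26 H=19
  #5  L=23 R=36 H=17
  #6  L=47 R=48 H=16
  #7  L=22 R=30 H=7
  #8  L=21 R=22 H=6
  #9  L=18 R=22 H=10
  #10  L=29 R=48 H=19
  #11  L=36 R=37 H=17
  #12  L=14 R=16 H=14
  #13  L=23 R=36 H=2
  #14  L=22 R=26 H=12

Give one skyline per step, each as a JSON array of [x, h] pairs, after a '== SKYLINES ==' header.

== SKYLINES ==
[[22,3],[24,0]]
[[14,3],[21,0],[22,3],[24,0]]
[[14,3],[21,16],[26,0]]
[[14,3],[21,16],[23,19],[26,0]]
[[14,3],[21,16],[23,19],[26,17],[36,0]]
[[14,3],[21,16],[23,19],[26,17],[36,0],[47,16],[48,0]]
[[14,3],[21,16],[23,19],[26,17],[36,0],[47,16],[48,0]]
[[14,3],[21,16],[23,19],[26,17],[36,0],[47,16],[48,0]]
[[14,3],[18,10],[21,16],[23,19],[26,17],[36,0],[47,16],[48,0]]
[[14,3],[18,10],[21,16],[23,19],[26,17],[29,19],[48,0]]
[[14,3],[18,10],[21,16],[23,19],[26,17],[29,19],[48,0]]
[[14,14],[16,3],[18,10],[21,16],[23,19],[26,17],[29,19],[48,0]]
[[14,14],[16,3],[18,10],[21,16],[23,19],[26,17],[29,19],[48,0]]
[[14,14],[16,3],[18,10],[21,16],[23,19],[26,17],[29,19],[48,0]]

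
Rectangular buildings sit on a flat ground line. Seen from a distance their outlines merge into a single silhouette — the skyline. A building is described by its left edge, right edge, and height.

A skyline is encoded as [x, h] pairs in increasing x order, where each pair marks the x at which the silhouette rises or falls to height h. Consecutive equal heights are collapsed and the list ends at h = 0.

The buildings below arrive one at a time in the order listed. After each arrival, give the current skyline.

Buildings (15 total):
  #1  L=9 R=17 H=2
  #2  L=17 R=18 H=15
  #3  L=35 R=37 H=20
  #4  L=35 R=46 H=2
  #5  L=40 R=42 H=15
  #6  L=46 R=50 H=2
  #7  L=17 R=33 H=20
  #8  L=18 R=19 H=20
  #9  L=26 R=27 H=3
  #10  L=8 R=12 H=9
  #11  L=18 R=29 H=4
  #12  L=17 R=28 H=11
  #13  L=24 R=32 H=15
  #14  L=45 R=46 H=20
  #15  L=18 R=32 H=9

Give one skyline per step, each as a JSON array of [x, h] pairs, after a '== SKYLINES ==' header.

== SKYLINES ==
[[9,2],[17,0]]
[[9,2],[17,15],[18,0]]
[[9,2],[17,15],[18,0],[35,20],[37,0]]
[[9,2],[17,15],[18,0],[35,20],[37,2],[46,0]]
[[9,2],[17,15],[18,0],[35,20],[37,2],[40,15],[42,2],[46,0]]
[[9,2],[17,15],[18,0],[35,20],[37,2],[40,15],[42,2],[50,0]]
[[9,2],[17,20],[33,0],[35,20],[37,2],[40,15],[42,2],[50,0]]
[[9,2],[17,20],[33,0],[35,20],[37,2],[40,15],[42,2],[50,0]]
[[9,2],[17,20],[33,0],[35,20],[37,2],[40,15],[42,2],[50,0]]
[[8,9],[12,2],[17,20],[33,0],[35,20],[37,2],[40,15],[42,2],[50,0]]
[[8,9],[12,2],[17,20],[33,0],[35,20],[37,2],[40,15],[42,2],[50,0]]
[[8,9],[12,2],[17,20],[33,0],[35,20],[37,2],[40,15],[42,2],[50,0]]
[[8,9],[12,2],[17,20],[33,0],[35,20],[37,2],[40,15],[42,2],[50,0]]
[[8,9],[12,2],[17,20],[33,0],[35,20],[37,2],[40,15],[42,2],[45,20],[46,2],[50,0]]
[[8,9],[12,2],[17,20],[33,0],[35,20],[37,2],[40,15],[42,2],[45,20],[46,2],[50,0]]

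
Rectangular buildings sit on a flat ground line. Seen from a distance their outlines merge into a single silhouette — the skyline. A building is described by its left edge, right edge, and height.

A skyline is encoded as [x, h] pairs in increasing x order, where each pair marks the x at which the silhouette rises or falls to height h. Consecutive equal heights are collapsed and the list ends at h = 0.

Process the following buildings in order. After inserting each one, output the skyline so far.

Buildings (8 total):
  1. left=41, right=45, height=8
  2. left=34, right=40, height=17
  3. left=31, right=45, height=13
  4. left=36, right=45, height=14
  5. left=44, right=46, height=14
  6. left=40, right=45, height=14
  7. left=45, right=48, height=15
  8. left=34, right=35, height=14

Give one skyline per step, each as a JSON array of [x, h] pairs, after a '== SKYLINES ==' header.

== SKYLINES ==
[[41,8],[45,0]]
[[34,17],[40,0],[41,8],[45,0]]
[[31,13],[34,17],[40,13],[45,0]]
[[31,13],[34,17],[40,14],[45,0]]
[[31,13],[34,17],[40,14],[46,0]]
[[31,13],[34,17],[40,14],[46,0]]
[[31,13],[34,17],[40,14],[45,15],[48,0]]
[[31,13],[34,17],[40,14],[45,15],[48,0]]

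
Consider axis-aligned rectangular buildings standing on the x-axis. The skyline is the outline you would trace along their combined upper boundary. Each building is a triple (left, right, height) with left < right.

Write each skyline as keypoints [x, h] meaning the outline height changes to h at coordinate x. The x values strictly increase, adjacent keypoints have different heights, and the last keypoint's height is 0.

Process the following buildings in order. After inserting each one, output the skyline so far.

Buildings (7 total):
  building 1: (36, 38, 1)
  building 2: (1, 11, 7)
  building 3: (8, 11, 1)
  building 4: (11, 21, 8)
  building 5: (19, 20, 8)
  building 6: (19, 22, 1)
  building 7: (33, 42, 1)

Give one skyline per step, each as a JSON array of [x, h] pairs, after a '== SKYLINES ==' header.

== SKYLINES ==
[[36,1],[38,0]]
[[1,7],[11,0],[36,1],[38,0]]
[[1,7],[11,0],[36,1],[38,0]]
[[1,7],[11,8],[21,0],[36,1],[38,0]]
[[1,7],[11,8],[21,0],[36,1],[38,0]]
[[1,7],[11,8],[21,1],[22,0],[36,1],[38,0]]
[[1,7],[11,8],[21,1],[22,0],[33,1],[42,0]]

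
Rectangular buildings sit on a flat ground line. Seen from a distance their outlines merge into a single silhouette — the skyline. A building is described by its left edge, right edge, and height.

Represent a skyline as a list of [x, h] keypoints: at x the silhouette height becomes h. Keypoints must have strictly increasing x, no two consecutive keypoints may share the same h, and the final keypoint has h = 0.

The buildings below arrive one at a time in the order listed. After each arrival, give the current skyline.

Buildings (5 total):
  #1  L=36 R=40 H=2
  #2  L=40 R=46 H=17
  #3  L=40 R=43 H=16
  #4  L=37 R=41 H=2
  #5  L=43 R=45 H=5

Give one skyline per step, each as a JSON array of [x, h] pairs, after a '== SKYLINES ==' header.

== SKYLINES ==
[[36,2],[40,0]]
[[36,2],[40,17],[46,0]]
[[36,2],[40,17],[46,0]]
[[36,2],[40,17],[46,0]]
[[36,2],[40,17],[46,0]]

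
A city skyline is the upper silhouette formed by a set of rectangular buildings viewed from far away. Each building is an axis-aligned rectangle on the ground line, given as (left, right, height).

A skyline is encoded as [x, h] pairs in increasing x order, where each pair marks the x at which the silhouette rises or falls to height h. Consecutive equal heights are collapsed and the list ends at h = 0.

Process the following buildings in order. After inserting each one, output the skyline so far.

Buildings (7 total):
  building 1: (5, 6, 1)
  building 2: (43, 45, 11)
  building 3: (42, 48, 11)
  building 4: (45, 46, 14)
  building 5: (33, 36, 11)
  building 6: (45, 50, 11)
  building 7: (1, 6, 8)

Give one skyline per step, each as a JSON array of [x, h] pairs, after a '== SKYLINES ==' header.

== SKYLINES ==
[[5,1],[6,0]]
[[5,1],[6,0],[43,11],[45,0]]
[[5,1],[6,0],[42,11],[48,0]]
[[5,1],[6,0],[42,11],[45,14],[46,11],[48,0]]
[[5,1],[6,0],[33,11],[36,0],[42,11],[45,14],[46,11],[48,0]]
[[5,1],[6,0],[33,11],[36,0],[42,11],[45,14],[46,11],[50,0]]
[[1,8],[6,0],[33,11],[36,0],[42,11],[45,14],[46,11],[50,0]]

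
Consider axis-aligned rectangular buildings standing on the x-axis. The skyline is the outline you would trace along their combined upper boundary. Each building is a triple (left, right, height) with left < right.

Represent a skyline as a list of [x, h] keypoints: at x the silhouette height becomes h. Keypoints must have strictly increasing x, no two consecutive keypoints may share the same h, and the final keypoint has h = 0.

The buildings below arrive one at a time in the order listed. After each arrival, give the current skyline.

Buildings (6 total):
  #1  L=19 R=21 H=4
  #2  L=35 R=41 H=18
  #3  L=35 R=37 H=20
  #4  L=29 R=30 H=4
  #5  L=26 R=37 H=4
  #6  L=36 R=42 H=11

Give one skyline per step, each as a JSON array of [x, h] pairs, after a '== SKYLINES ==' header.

== SKYLINES ==
[[19,4],[21,0]]
[[19,4],[21,0],[35,18],[41,0]]
[[19,4],[21,0],[35,20],[37,18],[41,0]]
[[19,4],[21,0],[29,4],[30,0],[35,20],[37,18],[41,0]]
[[19,4],[21,0],[26,4],[35,20],[37,18],[41,0]]
[[19,4],[21,0],[26,4],[35,20],[37,18],[41,11],[42,0]]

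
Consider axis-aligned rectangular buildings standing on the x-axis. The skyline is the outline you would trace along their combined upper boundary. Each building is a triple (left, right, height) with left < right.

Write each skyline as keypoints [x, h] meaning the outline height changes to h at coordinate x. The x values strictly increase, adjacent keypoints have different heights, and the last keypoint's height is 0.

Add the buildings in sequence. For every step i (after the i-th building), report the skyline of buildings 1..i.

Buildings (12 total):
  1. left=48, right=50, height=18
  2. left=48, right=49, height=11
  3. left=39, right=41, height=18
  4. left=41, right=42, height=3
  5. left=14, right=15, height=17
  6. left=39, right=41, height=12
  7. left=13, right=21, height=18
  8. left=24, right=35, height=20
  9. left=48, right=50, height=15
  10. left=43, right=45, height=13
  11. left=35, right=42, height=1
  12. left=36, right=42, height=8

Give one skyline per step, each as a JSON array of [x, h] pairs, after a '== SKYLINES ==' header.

== SKYLINES ==
[[48,18],[50,0]]
[[48,18],[50,0]]
[[39,18],[41,0],[48,18],[50,0]]
[[39,18],[41,3],[42,0],[48,18],[50,0]]
[[14,17],[15,0],[39,18],[41,3],[42,0],[48,18],[50,0]]
[[14,17],[15,0],[39,18],[41,3],[42,0],[48,18],[50,0]]
[[13,18],[21,0],[39,18],[41,3],[42,0],[48,18],[50,0]]
[[13,18],[21,0],[24,20],[35,0],[39,18],[41,3],[42,0],[48,18],[50,0]]
[[13,18],[21,0],[24,20],[35,0],[39,18],[41,3],[42,0],[48,18],[50,0]]
[[13,18],[21,0],[24,20],[35,0],[39,18],[41,3],[42,0],[43,13],[45,0],[48,18],[50,0]]
[[13,18],[21,0],[24,20],[35,1],[39,18],[41,3],[42,0],[43,13],[45,0],[48,18],[50,0]]
[[13,18],[21,0],[24,20],[35,1],[36,8],[39,18],[41,8],[42,0],[43,13],[45,0],[48,18],[50,0]]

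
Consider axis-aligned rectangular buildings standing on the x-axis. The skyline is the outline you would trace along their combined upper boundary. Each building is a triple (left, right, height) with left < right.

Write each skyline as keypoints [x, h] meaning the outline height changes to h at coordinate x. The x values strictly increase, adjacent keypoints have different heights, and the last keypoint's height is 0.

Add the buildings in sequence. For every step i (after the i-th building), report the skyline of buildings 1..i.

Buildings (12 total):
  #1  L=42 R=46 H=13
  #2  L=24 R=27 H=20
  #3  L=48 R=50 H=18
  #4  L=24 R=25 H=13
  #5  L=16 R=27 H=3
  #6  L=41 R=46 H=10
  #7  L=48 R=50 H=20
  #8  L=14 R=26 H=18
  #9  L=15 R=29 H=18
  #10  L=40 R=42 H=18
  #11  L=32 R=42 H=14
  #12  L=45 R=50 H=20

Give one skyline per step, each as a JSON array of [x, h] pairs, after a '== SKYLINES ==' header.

== SKYLINES ==
[[42,13],[46,0]]
[[24,20],[27,0],[42,13],[46,0]]
[[24,20],[27,0],[42,13],[46,0],[48,18],[50,0]]
[[24,20],[27,0],[42,13],[46,0],[48,18],[50,0]]
[[16,3],[24,20],[27,0],[42,13],[46,0],[48,18],[50,0]]
[[16,3],[24,20],[27,0],[41,10],[42,13],[46,0],[48,18],[50,0]]
[[16,3],[24,20],[27,0],[41,10],[42,13],[46,0],[48,20],[50,0]]
[[14,18],[24,20],[27,0],[41,10],[42,13],[46,0],[48,20],[50,0]]
[[14,18],[24,20],[27,18],[29,0],[41,10],[42,13],[46,0],[48,20],[50,0]]
[[14,18],[24,20],[27,18],[29,0],[40,18],[42,13],[46,0],[48,20],[50,0]]
[[14,18],[24,20],[27,18],[29,0],[32,14],[40,18],[42,13],[46,0],[48,20],[50,0]]
[[14,18],[24,20],[27,18],[29,0],[32,14],[40,18],[42,13],[45,20],[50,0]]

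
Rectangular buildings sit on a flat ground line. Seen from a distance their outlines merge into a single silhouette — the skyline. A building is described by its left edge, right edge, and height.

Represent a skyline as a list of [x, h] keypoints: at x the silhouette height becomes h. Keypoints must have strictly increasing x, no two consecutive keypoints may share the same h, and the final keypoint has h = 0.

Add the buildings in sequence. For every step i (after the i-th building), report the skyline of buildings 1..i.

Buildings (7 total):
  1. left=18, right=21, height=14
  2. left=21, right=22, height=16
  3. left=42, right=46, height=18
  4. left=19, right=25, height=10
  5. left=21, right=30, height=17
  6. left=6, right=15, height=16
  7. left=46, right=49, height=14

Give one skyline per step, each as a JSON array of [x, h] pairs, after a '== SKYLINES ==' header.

== SKYLINES ==
[[18,14],[21,0]]
[[18,14],[21,16],[22,0]]
[[18,14],[21,16],[22,0],[42,18],[46,0]]
[[18,14],[21,16],[22,10],[25,0],[42,18],[46,0]]
[[18,14],[21,17],[30,0],[42,18],[46,0]]
[[6,16],[15,0],[18,14],[21,17],[30,0],[42,18],[46,0]]
[[6,16],[15,0],[18,14],[21,17],[30,0],[42,18],[46,14],[49,0]]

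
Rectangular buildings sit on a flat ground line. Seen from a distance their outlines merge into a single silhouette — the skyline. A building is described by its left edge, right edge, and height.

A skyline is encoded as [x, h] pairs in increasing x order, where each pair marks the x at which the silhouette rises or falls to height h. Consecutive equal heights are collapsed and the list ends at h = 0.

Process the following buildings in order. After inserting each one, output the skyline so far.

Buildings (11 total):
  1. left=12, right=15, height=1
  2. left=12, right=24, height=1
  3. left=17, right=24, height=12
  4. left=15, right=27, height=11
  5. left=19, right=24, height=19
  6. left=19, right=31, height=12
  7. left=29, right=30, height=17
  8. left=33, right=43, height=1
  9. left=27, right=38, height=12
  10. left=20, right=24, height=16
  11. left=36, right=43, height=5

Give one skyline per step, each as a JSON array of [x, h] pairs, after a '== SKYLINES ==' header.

== SKYLINES ==
[[12,1],[15,0]]
[[12,1],[24,0]]
[[12,1],[17,12],[24,0]]
[[12,1],[15,11],[17,12],[24,11],[27,0]]
[[12,1],[15,11],[17,12],[19,19],[24,11],[27,0]]
[[12,1],[15,11],[17,12],[19,19],[24,12],[31,0]]
[[12,1],[15,11],[17,12],[19,19],[24,12],[29,17],[30,12],[31,0]]
[[12,1],[15,11],[17,12],[19,19],[24,12],[29,17],[30,12],[31,0],[33,1],[43,0]]
[[12,1],[15,11],[17,12],[19,19],[24,12],[29,17],[30,12],[38,1],[43,0]]
[[12,1],[15,11],[17,12],[19,19],[24,12],[29,17],[30,12],[38,1],[43,0]]
[[12,1],[15,11],[17,12],[19,19],[24,12],[29,17],[30,12],[38,5],[43,0]]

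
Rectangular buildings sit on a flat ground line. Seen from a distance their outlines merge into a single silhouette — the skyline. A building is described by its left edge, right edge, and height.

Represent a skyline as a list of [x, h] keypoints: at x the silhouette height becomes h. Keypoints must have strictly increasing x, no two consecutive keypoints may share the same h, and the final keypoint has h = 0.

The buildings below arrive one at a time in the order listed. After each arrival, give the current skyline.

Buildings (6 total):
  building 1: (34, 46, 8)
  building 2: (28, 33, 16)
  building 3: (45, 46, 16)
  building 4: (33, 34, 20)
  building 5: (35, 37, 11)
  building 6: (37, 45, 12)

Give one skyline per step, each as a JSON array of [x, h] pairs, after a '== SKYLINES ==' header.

== SKYLINES ==
[[34,8],[46,0]]
[[28,16],[33,0],[34,8],[46,0]]
[[28,16],[33,0],[34,8],[45,16],[46,0]]
[[28,16],[33,20],[34,8],[45,16],[46,0]]
[[28,16],[33,20],[34,8],[35,11],[37,8],[45,16],[46,0]]
[[28,16],[33,20],[34,8],[35,11],[37,12],[45,16],[46,0]]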